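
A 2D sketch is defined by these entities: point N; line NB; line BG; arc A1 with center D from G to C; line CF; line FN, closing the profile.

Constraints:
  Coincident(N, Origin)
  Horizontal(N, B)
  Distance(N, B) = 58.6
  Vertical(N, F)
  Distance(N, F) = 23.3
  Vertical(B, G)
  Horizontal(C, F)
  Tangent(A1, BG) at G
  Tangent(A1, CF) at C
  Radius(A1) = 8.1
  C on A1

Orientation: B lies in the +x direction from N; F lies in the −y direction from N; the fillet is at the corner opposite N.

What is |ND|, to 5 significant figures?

52.738

N is at the origin; N and B share the same y with |NB| = 58.6 and B on the +x side, so B = (58.600, 0.0000). N and F share the same x with |NF| = 23.3 and F on the −y side, so F = (0.0000, -23.300). The virtual corner opposite N is at (58.600, -23.300). Tangency of A1 to BG means the radius DG is perpendicular to BG and since A1 is tangent to CF there, DC ⟂ CF, with radius 8.1, so the center D sits 8.1 in from both sides at D = (50.500, -15.200). Then |ND| = |D − N| = 52.738.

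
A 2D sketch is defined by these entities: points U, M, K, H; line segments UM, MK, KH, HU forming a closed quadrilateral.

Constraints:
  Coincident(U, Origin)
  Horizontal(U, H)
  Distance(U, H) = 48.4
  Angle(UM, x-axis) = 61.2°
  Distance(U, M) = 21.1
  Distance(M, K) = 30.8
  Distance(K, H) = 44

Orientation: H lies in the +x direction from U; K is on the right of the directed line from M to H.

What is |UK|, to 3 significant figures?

13.5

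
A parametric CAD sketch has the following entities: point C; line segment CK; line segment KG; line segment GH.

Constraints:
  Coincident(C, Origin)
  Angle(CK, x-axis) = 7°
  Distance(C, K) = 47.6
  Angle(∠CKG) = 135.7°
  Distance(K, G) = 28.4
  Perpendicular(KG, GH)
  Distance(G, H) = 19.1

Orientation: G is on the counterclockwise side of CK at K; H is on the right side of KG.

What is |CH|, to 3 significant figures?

81.5

∠CKG = 135.7°, so KG runs at 7.0° + (180° − 135.7°) = 51.3° from the x-axis; with |KG| = 28.4, G = K + 28.4·(cos 51.3°, sin 51.3°) = (65.0, 28.0). The perpendicularity gives GH at right angles to KG; with |GH| = 19.1 on the right of KG, H = G + 19.1·(0.780, -0.625) = (79.9, 16.0). Then |CH| = |H − C| = 81.5.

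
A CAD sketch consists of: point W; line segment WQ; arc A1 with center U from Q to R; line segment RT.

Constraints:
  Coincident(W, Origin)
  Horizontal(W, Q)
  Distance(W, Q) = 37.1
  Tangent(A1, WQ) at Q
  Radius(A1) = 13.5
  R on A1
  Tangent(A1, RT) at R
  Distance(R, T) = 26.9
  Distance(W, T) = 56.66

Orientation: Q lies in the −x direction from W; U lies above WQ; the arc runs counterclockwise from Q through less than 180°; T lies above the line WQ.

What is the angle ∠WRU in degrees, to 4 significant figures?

117.4°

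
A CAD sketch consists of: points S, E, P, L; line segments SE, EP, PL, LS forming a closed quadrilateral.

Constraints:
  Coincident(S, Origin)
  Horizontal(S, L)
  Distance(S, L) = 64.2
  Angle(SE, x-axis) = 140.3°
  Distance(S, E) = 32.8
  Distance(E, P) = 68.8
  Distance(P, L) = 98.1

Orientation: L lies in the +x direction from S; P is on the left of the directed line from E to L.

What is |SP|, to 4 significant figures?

81.30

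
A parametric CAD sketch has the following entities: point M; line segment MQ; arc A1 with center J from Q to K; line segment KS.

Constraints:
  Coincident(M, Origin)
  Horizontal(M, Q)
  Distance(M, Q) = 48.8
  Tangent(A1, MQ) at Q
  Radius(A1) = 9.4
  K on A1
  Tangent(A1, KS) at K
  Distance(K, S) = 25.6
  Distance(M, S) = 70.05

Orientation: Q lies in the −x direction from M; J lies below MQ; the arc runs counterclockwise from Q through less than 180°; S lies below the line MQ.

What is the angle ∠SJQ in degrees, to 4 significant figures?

152.2°

M is at the origin; MQ is horizontal with |MQ| = 48.8 and Q on the −x side, so Q = (-48.80, 0.000). Since A1 is tangent to MQ there, JQ ⟂ MQ, so J = Q + (0, -9.4) = (-48.80, -9.400). Since JK ⟂ KS (tangency), |JS| = √(9.4² + 25.6²) = 27.27 regardless of where K sits on A1. So S lies on both circle(M, 70.05) and circle(J, 27.27); the below-MQ intersection is S = (-61.50, -33.53). K is the foot of the tangent from S: K = (-58.12, -8.157).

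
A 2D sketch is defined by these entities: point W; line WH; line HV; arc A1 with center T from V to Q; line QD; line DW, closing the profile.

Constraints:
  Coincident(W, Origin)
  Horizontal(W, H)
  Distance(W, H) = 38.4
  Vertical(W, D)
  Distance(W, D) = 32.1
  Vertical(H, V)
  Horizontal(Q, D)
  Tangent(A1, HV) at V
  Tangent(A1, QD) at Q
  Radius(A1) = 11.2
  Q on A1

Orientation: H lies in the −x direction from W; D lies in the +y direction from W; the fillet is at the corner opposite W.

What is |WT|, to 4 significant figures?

34.30

W is at the origin; W and H share the same y with |WH| = 38.4 and H on the −x side, so H = (-38.40, 0.000). W and D share the same x with |WD| = 32.1 and D on the +y side, so D = (0.000, 32.10). The virtual corner opposite W is at (-38.40, 32.10). Tangency of A1 to HV means the radius TV is perpendicular to HV and the tangent condition forces TQ to be normal to QD, with radius 11.2, so the center T sits 11.2 in from both sides at T = (-27.20, 20.90). Then |WT| = |T − W| = 34.30.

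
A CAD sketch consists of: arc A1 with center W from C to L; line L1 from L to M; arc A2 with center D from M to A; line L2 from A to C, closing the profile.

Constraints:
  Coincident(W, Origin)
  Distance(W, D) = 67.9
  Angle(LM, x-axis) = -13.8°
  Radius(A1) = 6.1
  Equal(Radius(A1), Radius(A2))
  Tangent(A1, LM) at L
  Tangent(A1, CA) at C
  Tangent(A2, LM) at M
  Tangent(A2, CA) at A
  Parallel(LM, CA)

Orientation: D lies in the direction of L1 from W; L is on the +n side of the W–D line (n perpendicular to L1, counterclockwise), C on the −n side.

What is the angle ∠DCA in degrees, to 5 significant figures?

5.1336°

Tangency of A1 to both parallel lines with radius 6.1 puts L and C at W ± 6.1·n: L = (1.4551, 5.9239), C = (-1.4551, -5.9239). Equal radii place M and A the same way about D: M = D + 6.1·n = (67.395, -10.273), A = D − 6.1·n = (64.485, -22.120). Then cos ∠DCA = CD·CA / (|CD||CA|), giving 5.1336°.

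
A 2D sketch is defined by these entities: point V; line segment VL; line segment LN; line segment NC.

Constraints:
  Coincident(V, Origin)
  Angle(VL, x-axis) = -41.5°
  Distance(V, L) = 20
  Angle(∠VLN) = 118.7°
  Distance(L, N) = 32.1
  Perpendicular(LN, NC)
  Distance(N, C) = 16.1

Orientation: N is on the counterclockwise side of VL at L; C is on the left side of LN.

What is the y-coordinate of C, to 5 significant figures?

12.769

∠VLN = 118.7°, so LN runs at -41.5° + (180° − 118.7°) = 19.800° from the x-axis; with |LN| = 32.1, N = L + 32.1·(cos 19.800°, sin 19.800°) = (45.181, -2.3789). The perpendicularity gives NC at right angles to LN; with |NC| = 16.1 on the left of LN, C = N + 16.1·(-0.33874, 0.94088) = (39.728, 12.769). So C.y = 12.769.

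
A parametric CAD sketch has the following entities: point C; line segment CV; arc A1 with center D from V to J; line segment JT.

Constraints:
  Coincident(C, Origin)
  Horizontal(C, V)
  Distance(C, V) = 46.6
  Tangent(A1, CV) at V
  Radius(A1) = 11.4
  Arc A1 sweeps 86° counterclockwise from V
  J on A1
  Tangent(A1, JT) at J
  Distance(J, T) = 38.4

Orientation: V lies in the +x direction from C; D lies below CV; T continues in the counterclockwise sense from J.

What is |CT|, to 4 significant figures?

58.75

On A1, V sits at bearing 90° from D; an 86° counterclockwise sweep puts J at bearing 176°, so J = D + 11.4·(cos 176°, sin 176°) = (35.23, -10.60). Since A1 is tangent to JT there, DJ ⟂ JT, so JT runs along (−sin 176°, cos 176°); with |JT| = 38.4, T = (32.55, -48.91). Then |CT| = |T − C| = 58.75.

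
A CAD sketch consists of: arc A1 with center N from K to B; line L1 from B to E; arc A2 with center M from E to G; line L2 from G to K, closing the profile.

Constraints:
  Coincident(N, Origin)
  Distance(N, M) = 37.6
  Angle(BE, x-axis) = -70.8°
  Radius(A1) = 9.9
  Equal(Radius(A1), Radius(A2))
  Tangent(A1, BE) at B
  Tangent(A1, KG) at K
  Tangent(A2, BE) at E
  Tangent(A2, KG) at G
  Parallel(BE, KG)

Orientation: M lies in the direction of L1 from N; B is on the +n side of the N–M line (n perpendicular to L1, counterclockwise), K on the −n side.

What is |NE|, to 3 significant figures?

38.9

The slot axis is L1's direction at -70.8°, so u = (cos -70.8°, sin -70.8°) = (0.329, -0.944) and n = (−sin -70.8°, cos -70.8°) = (0.944, 0.329). N is at the origin and M lies 37.6 along u from N, so M = 37.6·u = (12.4, -35.5). Tangency of A1 to both parallel lines with radius 9.9 puts B and K at N ± 9.9·n: B = (9.35, 3.26), K = (-9.35, -3.26). Equal radii place E and G the same way about M: E = M + 9.9·n = (21.7, -32.3), G = M − 9.9·n = (3.02, -38.8). Then |NE| = |E − N| = 38.9.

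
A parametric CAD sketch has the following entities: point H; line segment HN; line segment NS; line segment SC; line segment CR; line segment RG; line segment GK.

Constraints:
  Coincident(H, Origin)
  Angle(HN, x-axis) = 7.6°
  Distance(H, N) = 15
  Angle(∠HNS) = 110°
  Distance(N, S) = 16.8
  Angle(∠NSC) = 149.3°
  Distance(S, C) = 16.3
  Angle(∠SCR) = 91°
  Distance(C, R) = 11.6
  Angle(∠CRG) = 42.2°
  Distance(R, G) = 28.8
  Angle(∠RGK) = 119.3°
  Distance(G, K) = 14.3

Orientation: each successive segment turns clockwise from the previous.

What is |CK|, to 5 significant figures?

27.604

H is at the origin; HN runs at 7.6° with length 15.0, so N = (14.868, 1.9838). ∠HNS = 110.0° gives NS at -62.400° from the x-axis; with |NS| = 16.8, S = (22.652, -12.904). ∠NSC = 149.3° gives SC at -93.100° from the x-axis; with |SC| = 16.3, C = (21.770, -29.181). ∠SCR = 91.0° gives CR at 177.90° from the x-axis; with |CR| = 11.6, R = (10.178, -28.755). ∠CRG = 42.2° gives RG at 40.100° from the x-axis; with |RG| = 28.8, G = (32.208, -10.205). ∠RGK = 119.3° gives GK at -20.600° from the x-axis; with |GK| = 14.3, K = (45.593, -15.236). Then |CK| = |K − C| = 27.604.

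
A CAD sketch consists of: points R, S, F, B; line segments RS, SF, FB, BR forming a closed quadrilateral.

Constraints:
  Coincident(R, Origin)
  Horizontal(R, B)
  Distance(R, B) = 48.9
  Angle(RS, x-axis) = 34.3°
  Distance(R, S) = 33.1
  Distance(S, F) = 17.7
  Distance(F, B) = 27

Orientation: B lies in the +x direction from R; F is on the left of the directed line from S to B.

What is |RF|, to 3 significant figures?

50.7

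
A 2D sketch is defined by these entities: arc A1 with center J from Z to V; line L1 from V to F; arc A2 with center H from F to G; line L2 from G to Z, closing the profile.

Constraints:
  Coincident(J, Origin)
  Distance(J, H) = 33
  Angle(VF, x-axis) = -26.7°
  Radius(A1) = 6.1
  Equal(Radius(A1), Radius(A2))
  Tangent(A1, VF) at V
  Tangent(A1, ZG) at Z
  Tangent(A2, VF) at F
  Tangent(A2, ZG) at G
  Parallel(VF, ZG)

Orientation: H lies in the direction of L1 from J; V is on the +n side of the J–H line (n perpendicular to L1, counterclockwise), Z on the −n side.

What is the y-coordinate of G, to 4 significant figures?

-20.28

The slot axis is L1's direction at -26.7°, so u = (cos -26.7°, sin -26.7°) = (0.8934, -0.4493) and n = (−sin -26.7°, cos -26.7°) = (0.4493, 0.8934). J is at the origin and H lies 33.0 along u from J, so H = 33.0·u = (29.48, -14.83). Tangency of A1 to both parallel lines with radius 6.1 puts V and Z at J ± 6.1·n: V = (2.741, 5.450), Z = (-2.741, -5.450). Equal radii place F and G the same way about H: F = H + 6.1·n = (32.22, -9.378), G = H − 6.1·n = (26.74, -20.28). So G.y = -20.28.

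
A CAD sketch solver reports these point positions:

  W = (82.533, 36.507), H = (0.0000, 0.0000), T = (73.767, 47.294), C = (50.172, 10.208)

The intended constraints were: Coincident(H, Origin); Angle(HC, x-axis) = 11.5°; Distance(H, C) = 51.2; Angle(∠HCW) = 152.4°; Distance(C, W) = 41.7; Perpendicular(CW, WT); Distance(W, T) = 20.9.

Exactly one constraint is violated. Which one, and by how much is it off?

Distance(W, T) = 20.9 — off by 7.00.

H = (0.00, 0.00) ✓; HC at 11.50° ✓; |HC| = 51.20 ✓; ∠HCW = 152.4° ✓; |CW| = 41.70 ✓; ∠(CW, WT) = 90.00° ✓; |WT| = 13.90 ✗.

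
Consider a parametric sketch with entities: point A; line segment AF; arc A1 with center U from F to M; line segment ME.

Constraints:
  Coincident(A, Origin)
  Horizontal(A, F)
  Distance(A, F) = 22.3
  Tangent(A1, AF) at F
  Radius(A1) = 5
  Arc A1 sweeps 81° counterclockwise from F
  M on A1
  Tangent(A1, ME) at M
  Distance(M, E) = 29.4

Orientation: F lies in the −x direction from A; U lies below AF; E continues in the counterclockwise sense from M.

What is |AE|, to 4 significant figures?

46.04

A is at the origin; AF is horizontal with |AF| = 22.3 and F on the −x side, so F = (-22.30, 0.000). Tangency of A1 to AF means the radius UF is perpendicular to AF, so U = F + (0, -5) = (-22.30, -5.000). On A1, F sits at bearing 90° from U; an 81° counterclockwise sweep puts M at bearing 171°, so M = U + 5.0·(cos 171°, sin 171°) = (-27.24, -4.218). A1 meets ME tangentially, so UM is at right angles to ME, so ME runs along (−sin 171°, cos 171°); with |ME| = 29.4, E = (-31.84, -33.26). Then |AE| = |E − A| = 46.04.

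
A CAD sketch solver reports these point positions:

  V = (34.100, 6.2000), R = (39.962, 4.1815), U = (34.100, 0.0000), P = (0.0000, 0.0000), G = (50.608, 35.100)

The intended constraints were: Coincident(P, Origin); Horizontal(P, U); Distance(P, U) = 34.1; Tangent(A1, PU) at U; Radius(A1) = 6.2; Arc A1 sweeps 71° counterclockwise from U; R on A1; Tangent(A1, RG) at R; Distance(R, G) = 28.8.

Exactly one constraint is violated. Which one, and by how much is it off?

Distance(R, G) = 28.8 — off by 3.90.

P = (0.00, 0.00) ✓; P.y = 0.00, U.y = 0.00 ✓; |PU| = 34.10 ✓; ∠(VU, UP) = 90.00° ✓; |VU| = 6.200 ✓; bearing(V→R) − bearing(V→U) = 71.00° ✓; |VR| = 6.200 ✓; ∠(VR, RG) = 90.00° ✓; |RG| = 32.70 ✗.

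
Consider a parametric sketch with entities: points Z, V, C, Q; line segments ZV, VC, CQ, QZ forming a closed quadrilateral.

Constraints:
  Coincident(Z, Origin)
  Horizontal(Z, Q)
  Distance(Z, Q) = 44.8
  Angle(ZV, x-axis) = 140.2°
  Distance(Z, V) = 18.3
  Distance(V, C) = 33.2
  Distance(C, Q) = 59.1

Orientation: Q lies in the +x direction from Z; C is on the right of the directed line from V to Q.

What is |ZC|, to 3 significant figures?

23.7

Checks: Z = (0.00, 0.00) ✓; |VC| = 33.20 ✓; |CQ| = 59.10 ✓.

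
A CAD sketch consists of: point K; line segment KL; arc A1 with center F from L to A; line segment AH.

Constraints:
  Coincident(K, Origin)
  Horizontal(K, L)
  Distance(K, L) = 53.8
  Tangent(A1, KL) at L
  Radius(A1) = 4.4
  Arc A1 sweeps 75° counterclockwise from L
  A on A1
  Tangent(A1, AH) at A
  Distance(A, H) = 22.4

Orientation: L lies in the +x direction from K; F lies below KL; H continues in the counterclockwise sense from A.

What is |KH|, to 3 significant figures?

50.3

K is at the origin; K and L share the same y with |KL| = 53.8 and L on the +x side, so L = (53.8, 0.00). Since A1 is tangent to KL there, FL ⟂ KL, so F = L + (0, -4.4) = (53.8, -4.40). On A1, L sits at bearing 90° from F; a 75° counterclockwise sweep puts A at bearing 165°, so A = F + 4.4·(cos 165°, sin 165°) = (49.5, -3.26). The tangent condition forces FA to be normal to AH, so AH runs along (−sin 165°, cos 165°); with |AH| = 22.4, H = (43.8, -24.9). Then |KH| = |H − K| = 50.3.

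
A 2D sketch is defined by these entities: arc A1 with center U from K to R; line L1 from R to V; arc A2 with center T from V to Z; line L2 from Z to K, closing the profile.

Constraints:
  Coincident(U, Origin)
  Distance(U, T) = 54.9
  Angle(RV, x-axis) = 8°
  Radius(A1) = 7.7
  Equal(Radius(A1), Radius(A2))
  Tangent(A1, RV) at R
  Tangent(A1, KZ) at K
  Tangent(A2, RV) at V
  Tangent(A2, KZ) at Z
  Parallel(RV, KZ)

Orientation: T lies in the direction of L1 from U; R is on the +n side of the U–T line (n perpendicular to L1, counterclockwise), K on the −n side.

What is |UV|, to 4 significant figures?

55.44

The slot axis is L1's direction at 8.0°, so u = (cos 8.0°, sin 8.0°) = (0.9903, 0.1392) and n = (−sin 8.0°, cos 8.0°) = (-0.1392, 0.9903). U is at the origin and T lies 54.9 along u from U, so T = 54.9·u = (54.37, 7.641). Tangency of A1 to both parallel lines with radius 7.7 puts R and K at U ± 7.7·n: R = (-1.072, 7.625), K = (1.072, -7.625). Equal radii place V and Z the same way about T: V = T + 7.7·n = (53.29, 15.27), Z = T − 7.7·n = (55.44, 0.01554). Then |UV| = |V − U| = 55.44.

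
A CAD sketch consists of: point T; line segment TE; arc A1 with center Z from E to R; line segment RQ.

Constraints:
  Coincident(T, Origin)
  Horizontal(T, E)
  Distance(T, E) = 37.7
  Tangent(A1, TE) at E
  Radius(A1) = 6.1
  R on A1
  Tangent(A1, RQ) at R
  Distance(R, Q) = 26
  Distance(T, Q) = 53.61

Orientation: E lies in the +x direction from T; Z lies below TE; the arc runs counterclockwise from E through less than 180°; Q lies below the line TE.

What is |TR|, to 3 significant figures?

33.3

Checks: |ZE| = 6.100 ✓; |ZR| = 6.100 ✓; ∠(ZR, RQ) = 90.00° ✓; |RQ| = 26.00 ✓; |TQ| = 53.61 ✓.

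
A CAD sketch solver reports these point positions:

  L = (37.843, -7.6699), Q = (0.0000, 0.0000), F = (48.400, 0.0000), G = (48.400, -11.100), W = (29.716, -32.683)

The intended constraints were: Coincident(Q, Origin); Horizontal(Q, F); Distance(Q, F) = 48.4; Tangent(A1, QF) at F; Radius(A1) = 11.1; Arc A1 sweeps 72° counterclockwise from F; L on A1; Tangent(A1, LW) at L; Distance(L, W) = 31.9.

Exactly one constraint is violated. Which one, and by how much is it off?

Distance(L, W) = 31.9 — off by 5.60.

Q = (0.00, 0.00) ✓; Q.y = 0.00, F.y = 0.00 ✓; |QF| = 48.40 ✓; ∠(GF, FQ) = 90.00° ✓; |GF| = 11.10 ✓; bearing(G→L) − bearing(G→F) = 72.00° ✓; |GL| = 11.10 ✓; ∠(GL, LW) = 90.00° ✓; |LW| = 26.30 ✗.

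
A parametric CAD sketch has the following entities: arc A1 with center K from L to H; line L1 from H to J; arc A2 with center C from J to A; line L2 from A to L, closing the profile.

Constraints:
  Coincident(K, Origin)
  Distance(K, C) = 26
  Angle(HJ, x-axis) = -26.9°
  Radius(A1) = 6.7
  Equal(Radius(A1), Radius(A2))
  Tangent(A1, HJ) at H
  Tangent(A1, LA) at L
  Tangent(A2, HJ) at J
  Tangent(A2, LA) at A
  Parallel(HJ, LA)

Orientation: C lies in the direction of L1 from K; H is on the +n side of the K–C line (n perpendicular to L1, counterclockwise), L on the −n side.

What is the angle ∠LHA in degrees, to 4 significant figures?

62.73°

Tangency of A1 to both parallel lines with radius 6.7 puts H and L at K ± 6.7·n: H = (3.031, 5.975), L = (-3.031, -5.975). Equal radii place J and A the same way about C: J = C + 6.7·n = (26.22, -5.788), A = C − 6.7·n = (20.16, -17.74). Then cos ∠LHA = HL·HA / (|HL||HA|), giving 62.73°.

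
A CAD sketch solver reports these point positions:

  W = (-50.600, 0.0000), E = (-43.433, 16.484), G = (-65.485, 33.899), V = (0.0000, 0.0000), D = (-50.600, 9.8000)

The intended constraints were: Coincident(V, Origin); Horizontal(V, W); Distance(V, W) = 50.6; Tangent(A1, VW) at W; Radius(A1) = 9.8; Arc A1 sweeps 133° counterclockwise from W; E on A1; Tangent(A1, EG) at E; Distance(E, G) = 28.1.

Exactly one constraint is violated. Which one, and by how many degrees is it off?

Tangent(A1, EG) at E — off by 8.70°.

V = (0.00, 0.00) ✓; V.y = 0.00, W.y = 0.00 ✓; |VW| = 50.60 ✓; ∠(DW, WV) = 90.00° ✓; |DW| = 9.800 ✓; bearing(D→E) − bearing(D→W) = 133.0° ✓; |DE| = 9.800 ✓; ∠(DE, EG) = 81.30° ✗; |EG| = 28.10 ✓.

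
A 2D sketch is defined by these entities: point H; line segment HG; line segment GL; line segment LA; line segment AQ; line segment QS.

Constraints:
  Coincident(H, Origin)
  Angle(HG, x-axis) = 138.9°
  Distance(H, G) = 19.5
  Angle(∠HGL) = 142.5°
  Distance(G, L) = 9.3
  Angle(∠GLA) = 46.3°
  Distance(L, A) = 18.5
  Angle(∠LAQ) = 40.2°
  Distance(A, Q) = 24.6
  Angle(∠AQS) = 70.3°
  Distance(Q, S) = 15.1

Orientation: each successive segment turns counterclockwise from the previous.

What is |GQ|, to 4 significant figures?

11.35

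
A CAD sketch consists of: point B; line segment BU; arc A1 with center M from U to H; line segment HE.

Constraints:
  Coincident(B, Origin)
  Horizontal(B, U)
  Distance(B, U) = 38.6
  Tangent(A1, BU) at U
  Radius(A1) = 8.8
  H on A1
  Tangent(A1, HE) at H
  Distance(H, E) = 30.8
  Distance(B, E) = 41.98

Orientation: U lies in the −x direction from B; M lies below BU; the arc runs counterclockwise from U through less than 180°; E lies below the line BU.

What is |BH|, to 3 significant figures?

47.1

Checks: B.y = 0.00, U.y = 0.00 ✓; |MH| = 8.800 ✓; ∠(MH, HE) = 90.00° ✓; |HE| = 30.80 ✓; |BE| = 41.98 ✓.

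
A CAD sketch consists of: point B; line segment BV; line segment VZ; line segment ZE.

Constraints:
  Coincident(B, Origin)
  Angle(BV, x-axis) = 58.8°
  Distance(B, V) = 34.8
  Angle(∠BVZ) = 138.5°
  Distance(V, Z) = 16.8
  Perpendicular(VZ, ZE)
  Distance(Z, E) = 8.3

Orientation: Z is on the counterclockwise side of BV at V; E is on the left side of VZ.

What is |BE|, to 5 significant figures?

45.334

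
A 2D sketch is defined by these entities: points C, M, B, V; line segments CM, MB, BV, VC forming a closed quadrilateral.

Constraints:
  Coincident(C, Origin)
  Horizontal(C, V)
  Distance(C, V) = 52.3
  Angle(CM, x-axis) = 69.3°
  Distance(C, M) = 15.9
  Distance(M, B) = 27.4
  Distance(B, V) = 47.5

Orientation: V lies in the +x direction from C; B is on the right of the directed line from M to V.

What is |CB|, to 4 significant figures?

14.09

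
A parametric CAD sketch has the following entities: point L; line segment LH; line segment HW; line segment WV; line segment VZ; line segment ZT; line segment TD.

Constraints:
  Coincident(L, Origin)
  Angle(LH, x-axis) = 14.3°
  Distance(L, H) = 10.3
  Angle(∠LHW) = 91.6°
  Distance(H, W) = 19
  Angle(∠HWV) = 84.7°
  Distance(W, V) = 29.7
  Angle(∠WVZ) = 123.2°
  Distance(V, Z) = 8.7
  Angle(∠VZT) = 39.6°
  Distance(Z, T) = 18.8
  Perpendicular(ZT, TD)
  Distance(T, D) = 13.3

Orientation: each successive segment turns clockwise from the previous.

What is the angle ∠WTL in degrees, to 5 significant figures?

80.819°

∠WVZ = 123.2° gives VZ at 133.80° from the x-axis; with |VZ| = 8.7, Z = (-20.029, -14.913). ∠VZT = 39.6° gives ZT at -6.6000° from the x-axis; with |ZT| = 18.8, T = (-1.3533, -17.074). Then cos ∠WTL = TW·TL / (|TW||TL|), giving 80.819°.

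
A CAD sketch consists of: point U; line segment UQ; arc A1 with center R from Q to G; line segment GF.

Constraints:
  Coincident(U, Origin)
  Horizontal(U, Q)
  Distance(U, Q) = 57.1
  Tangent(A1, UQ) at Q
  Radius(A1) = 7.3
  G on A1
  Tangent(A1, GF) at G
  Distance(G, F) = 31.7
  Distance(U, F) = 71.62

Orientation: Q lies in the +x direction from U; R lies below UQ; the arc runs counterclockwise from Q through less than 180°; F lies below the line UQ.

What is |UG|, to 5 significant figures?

51.020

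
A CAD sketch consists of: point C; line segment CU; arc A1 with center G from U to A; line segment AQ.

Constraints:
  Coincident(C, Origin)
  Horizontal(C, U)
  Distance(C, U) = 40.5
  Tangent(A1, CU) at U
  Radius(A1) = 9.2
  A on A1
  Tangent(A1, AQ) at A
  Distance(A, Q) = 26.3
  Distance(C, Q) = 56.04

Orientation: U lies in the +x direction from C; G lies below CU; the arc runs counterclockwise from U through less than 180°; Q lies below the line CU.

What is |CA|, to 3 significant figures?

34.4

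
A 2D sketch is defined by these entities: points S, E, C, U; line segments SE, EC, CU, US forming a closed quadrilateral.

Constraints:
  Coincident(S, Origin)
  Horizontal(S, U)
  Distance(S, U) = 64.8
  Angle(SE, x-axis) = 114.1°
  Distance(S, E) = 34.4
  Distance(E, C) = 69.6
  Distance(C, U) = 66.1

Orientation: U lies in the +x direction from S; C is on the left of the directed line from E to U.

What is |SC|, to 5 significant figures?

79.576

S is at the origin; SU is horizontal with |SU| = 64.8 and U in +x, so U = (64.8, 0). SE runs at 114.1° with |SE| = 34.4, so E = (-14.047, 31.401). C is determined by |EC| = 69.6 and |CU| = 66.1 together: it lies at the intersection of circle(E, 69.6) and circle(U, 66.1). With |EU| = 84.870, the foot of the radical line on EU is 45.233 from E and the perpendicular offset is √(69.6² − 45.233²) = 52.898. Taking the left-of-EU solution: C = (47.548, 63.809).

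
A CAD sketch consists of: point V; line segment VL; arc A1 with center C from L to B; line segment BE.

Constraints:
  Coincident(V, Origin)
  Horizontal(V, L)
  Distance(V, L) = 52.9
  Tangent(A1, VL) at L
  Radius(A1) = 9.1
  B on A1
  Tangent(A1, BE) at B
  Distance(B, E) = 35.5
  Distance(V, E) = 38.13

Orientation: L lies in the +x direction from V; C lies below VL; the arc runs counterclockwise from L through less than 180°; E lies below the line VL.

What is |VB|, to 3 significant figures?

46.1

Checks: |CB| = 9.100 ✓; ∠(CB, BE) = 90.00° ✓; |BE| = 35.50 ✓; |VE| = 38.13 ✓.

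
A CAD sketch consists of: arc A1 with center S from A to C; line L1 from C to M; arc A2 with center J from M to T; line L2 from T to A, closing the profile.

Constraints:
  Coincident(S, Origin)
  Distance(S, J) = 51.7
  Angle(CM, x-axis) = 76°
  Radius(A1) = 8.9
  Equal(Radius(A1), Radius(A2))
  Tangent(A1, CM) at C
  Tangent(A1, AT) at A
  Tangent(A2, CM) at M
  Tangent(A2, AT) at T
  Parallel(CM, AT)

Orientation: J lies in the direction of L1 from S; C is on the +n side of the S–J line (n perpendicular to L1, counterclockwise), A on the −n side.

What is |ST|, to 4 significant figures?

52.46

Tangency of A1 to both parallel lines with radius 8.9 puts C and A at S ± 8.9·n: C = (-8.636, 2.153), A = (8.636, -2.153). Equal radii place M and T the same way about J: M = J + 8.9·n = (3.872, 52.32), T = J − 8.9·n = (21.14, 48.01). Then |ST| = |T − S| = 52.46.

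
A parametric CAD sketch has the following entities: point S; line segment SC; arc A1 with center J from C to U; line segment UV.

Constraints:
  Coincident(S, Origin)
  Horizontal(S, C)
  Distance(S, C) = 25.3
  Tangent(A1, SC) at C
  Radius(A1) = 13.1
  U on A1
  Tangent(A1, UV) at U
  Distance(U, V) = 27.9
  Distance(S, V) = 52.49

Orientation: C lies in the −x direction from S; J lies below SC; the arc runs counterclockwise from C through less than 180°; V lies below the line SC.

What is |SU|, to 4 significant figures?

41.47

Checks: |JU| = 13.10 ✓; ∠(JU, UV) = 90.00° ✓; |UV| = 27.90 ✓; |SV| = 52.49 ✓.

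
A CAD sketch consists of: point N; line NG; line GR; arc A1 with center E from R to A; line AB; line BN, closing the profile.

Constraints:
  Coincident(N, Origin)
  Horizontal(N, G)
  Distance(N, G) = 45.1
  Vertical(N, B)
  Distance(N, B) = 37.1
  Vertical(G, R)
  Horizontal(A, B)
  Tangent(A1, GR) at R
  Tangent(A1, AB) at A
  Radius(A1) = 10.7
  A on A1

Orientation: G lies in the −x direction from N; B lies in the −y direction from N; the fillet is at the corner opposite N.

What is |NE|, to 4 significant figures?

43.36

NB is vertical with |NB| = 37.1 and B on the −y side, so B = (0.000, -37.10). The virtual corner opposite N is at (-45.10, -37.10). A1 meets GR tangentially, so ER is at right angles to GR and tangency of A1 to AB means the radius EA is perpendicular to AB, with radius 10.7, so the center E sits 10.7 in from both sides at E = (-34.40, -26.40). Then |NE| = |E − N| = 43.36.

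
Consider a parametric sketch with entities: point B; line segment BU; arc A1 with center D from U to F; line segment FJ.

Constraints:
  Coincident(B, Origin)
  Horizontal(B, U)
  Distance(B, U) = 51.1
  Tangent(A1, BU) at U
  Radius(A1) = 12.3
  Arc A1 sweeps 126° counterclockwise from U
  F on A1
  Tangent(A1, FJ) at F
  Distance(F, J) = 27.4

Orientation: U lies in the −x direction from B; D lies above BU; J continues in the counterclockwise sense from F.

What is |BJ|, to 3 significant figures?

70.8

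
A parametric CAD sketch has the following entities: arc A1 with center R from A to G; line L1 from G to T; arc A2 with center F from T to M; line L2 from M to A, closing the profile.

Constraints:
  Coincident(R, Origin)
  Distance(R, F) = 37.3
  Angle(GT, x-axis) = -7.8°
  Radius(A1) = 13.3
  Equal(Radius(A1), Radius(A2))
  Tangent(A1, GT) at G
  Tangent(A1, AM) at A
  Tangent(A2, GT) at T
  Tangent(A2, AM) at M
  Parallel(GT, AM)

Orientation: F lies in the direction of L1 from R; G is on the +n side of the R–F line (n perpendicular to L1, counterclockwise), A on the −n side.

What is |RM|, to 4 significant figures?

39.60

Tangency of A1 to both parallel lines with radius 13.3 puts G and A at R ± 13.3·n: G = (1.805, 13.18), A = (-1.805, -13.18). Equal radii place T and M the same way about F: T = F + 13.3·n = (38.76, 8.115), M = F − 13.3·n = (35.15, -18.24). Then |RM| = |M − R| = 39.60.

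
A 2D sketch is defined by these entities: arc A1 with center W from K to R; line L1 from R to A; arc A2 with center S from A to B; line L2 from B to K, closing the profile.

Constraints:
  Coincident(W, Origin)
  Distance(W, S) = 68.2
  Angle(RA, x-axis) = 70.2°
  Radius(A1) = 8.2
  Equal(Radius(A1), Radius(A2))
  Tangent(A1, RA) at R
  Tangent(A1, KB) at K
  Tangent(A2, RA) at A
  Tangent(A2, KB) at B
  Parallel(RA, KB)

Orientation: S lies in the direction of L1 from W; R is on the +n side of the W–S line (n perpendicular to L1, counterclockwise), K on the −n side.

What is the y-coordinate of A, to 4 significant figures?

66.95

The slot axis is L1's direction at 70.2°, so u = (cos 70.2°, sin 70.2°) = (0.3387, 0.9409) and n = (−sin 70.2°, cos 70.2°) = (-0.9409, 0.3387). W is at the origin and S lies 68.2 along u from W, so S = 68.2·u = (23.10, 64.17). Tangency of A1 to both parallel lines with radius 8.2 puts R and K at W ± 8.2·n: R = (-7.715, 2.778), K = (7.715, -2.778). Equal radii place A and B the same way about S: A = S + 8.2·n = (15.39, 66.95), B = S − 8.2·n = (30.82, 61.39). So A.y = 66.95.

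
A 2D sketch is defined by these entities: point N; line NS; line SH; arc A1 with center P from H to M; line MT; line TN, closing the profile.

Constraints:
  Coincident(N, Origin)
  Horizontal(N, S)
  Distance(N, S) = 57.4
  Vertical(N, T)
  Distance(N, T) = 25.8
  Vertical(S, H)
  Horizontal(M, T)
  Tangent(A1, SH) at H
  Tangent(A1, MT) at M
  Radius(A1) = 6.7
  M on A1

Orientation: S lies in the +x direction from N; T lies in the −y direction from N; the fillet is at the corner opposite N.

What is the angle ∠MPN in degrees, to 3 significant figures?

111°

N is at the origin; N and S share the same y with |NS| = 57.4 and S on the +x side, so S = (57.4, 0.00). NT is vertical with |NT| = 25.8 and T on the −y side, so T = (0.00, -25.8). The virtual corner opposite N is at (57.4, -25.8). Tangency of A1 to SH means the radius PH is perpendicular to SH and the tangent condition forces PM to be normal to MT, with radius 6.7, so the center P sits 6.7 in from both sides at P = (50.7, -19.1). That places the tangent points at H = (57.4, -19.1) on SH and M = (50.7, -25.8) on MT. Then cos ∠MPN = PM·PN / (|PM||PN|), giving 111°.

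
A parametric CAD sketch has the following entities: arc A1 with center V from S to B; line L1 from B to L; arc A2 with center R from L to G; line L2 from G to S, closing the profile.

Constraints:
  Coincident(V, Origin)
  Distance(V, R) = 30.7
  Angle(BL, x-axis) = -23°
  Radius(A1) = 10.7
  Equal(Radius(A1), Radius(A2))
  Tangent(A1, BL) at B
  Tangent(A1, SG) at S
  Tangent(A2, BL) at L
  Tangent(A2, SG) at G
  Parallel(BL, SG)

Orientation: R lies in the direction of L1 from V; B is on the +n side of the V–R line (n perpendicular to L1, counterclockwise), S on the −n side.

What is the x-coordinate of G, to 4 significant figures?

24.08

The slot axis is L1's direction at -23.0°, so u = (cos -23.0°, sin -23.0°) = (0.9205, -0.3907) and n = (−sin -23.0°, cos -23.0°) = (0.3907, 0.9205). V is at the origin and R lies 30.7 along u from V, so R = 30.7·u = (28.26, -12.00). Tangency of A1 to both parallel lines with radius 10.7 puts B and S at V ± 10.7·n: B = (4.181, 9.849), S = (-4.181, -9.849). Equal radii place L and G the same way about R: L = R + 10.7·n = (32.44, -2.146), G = R − 10.7·n = (24.08, -21.84). So G.x = 24.08.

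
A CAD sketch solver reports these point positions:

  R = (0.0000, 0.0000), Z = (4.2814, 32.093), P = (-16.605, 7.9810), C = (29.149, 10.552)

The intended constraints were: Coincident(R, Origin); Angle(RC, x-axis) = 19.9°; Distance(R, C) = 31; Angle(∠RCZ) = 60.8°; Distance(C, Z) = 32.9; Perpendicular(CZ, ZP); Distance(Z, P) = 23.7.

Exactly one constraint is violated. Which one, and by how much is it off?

Distance(Z, P) = 23.7 — off by 8.20.

R = (0.00, 0.00) ✓; RC at 19.90° ✓; |RC| = 31.00 ✓; ∠RCZ = 60.80° ✓; |CZ| = 32.90 ✓; ∠(CZ, ZP) = 90.00° ✓; |ZP| = 31.90 ✗.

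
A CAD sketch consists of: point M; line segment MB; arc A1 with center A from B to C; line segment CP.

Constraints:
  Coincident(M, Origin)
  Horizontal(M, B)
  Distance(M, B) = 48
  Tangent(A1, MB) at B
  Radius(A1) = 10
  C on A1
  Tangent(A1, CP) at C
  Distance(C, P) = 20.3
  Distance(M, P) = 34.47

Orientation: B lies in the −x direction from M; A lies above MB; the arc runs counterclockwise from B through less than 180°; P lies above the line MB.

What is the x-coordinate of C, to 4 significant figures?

-39.98

M is at the origin; MB is horizontal with |MB| = 48.0 and B on the −x side, so B = (-48.00, 0.000). The tangent condition forces AB to be normal to MB, so A = B + (0, 10) = (-48.00, 10.00). Since AC ⟂ CP (tangency), |AP| = √(10.0² + 20.3²) = 22.63 regardless of where C sits on A1. So P lies on both circle(M, 34.47) and circle(A, 22.63); the above-MB intersection is P = (-27.85, 20.31). C is the foot of the tangent from P: C = (-39.98, 4.026).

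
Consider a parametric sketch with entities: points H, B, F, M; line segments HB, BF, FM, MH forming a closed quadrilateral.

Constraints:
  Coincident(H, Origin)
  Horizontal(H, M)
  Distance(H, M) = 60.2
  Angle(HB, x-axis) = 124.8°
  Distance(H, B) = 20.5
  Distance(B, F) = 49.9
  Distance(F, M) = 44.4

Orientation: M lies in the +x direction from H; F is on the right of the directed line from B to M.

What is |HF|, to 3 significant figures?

29.6

Checks: |BF| = 49.90 ✓; |FM| = 44.40 ✓.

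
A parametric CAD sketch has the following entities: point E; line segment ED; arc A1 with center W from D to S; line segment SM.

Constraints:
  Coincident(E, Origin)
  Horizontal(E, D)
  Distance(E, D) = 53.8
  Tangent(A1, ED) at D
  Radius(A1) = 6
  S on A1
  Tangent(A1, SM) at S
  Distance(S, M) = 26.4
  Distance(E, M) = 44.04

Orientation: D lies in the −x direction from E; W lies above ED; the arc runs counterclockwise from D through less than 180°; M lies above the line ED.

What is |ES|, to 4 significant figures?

48.68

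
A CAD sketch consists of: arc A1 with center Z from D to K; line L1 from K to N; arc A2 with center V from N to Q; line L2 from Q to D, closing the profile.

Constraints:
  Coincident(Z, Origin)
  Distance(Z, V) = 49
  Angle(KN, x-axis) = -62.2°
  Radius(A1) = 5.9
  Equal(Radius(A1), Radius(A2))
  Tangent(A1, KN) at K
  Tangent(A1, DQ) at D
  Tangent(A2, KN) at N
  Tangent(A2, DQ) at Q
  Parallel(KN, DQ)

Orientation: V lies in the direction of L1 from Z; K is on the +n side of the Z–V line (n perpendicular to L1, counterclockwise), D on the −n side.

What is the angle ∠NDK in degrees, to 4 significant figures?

76.46°

Tangency of A1 to both parallel lines with radius 5.9 puts K and D at Z ± 5.9·n: K = (5.219, 2.752), D = (-5.219, -2.752). Equal radii place N and Q the same way about V: N = V + 5.9·n = (28.07, -40.59), Q = V − 5.9·n = (17.63, -46.10). Then cos ∠NDK = DN·DK / (|DN||DK|), giving 76.46°.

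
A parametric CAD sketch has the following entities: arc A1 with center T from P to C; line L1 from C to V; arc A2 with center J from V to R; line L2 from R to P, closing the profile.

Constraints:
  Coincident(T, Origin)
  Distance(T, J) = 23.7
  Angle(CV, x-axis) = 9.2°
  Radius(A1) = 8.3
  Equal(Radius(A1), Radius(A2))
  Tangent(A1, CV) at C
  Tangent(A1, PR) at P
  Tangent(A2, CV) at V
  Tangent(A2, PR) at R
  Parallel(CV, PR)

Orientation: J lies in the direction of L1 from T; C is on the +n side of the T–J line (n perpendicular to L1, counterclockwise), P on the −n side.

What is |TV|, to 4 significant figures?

25.11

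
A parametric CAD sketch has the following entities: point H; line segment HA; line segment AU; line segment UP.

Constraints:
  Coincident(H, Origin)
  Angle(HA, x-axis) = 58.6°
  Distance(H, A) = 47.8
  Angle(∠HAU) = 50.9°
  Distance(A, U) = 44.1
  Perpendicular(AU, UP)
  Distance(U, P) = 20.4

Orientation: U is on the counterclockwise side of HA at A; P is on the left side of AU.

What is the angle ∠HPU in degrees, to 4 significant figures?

140.1°

H is at the origin; HA runs at 58.6° with length 47.8, so A = 47.8·(cos 58.6°, sin 58.6°) = (24.90, 40.80). ∠HAU = 50.9°, so AU runs at 58.6° + (180° − 50.9°) = 187.7° from the x-axis; with |AU| = 44.1, U = A + 44.1·(cos 187.7°, sin 187.7°) = (-18.80, 34.89). AU ⟂ UP; with |UP| = 20.4 on the left of AU, P = U + 20.4·(0.1340, -0.9910) = (-16.06, 14.67). Then cos ∠HPU = PH·PU / (|PH||PU|), giving 140.1°.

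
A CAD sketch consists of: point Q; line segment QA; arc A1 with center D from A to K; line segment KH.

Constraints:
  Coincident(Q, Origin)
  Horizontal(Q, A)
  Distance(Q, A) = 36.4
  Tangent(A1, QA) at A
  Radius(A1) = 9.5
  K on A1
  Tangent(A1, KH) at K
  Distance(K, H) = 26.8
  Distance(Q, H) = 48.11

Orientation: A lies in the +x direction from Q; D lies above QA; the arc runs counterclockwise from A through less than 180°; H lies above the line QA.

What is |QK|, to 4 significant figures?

46.78

Q is at the origin; Q and A share the same y with |QA| = 36.4 and A on the +x side, so A = (36.40, 0.000). Tangency of A1 to QA means the radius DA is perpendicular to QA, so D = A + (0, 9.5) = (36.40, 9.500). Since DK ⟂ KH (tangency), |DH| = √(9.5² + 26.8²) = 28.43 regardless of where K sits on A1. So H lies on both circle(Q, 48.11) and circle(D, 28.43); the above-QA intersection is H = (30.39, 37.29). K is the foot of the tangent from H: K = (44.48, 14.49).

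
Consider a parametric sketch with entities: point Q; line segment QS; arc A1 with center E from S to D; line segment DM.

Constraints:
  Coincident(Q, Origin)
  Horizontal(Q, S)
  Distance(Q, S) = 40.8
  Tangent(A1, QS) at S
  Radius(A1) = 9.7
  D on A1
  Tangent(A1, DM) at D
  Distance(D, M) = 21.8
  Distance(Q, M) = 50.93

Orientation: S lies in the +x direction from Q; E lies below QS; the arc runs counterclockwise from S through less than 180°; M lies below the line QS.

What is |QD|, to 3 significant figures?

34.1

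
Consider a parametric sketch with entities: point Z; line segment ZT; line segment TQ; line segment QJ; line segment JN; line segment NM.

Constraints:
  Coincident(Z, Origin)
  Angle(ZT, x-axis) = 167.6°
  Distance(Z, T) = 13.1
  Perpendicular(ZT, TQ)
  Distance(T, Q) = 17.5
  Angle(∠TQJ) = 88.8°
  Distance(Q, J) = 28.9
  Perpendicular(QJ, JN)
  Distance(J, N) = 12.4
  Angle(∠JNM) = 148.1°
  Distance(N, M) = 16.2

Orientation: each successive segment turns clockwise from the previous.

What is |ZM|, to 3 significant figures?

11.3

Z is at the origin; ZT runs at 167.6° with length 13.1, so T = (-12.8, 2.81). The perpendicularity gives TQ at right angles to ZT, so TQ runs at 77.6°; with |TQ| = 17.5, Q = (-9.04, 19.9). ∠TQJ = 88.8° gives QJ at -13.6° from the x-axis; with |QJ| = 28.9, J = (19.1, 13.1). QJ ⟂ JN, so JN runs at -104°; with |JN| = 12.4, N = (16.1, 1.06). ∠JNM = 148.1° gives NM at -135° from the x-axis; with |NM| = 16.2, M = (4.58, -10.3). Then |ZM| = |M − Z| = 11.3.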